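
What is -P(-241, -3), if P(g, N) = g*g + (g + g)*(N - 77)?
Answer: -96641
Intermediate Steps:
P(g, N) = g² + 2*g*(-77 + N) (P(g, N) = g² + (2*g)*(-77 + N) = g² + 2*g*(-77 + N))
-P(-241, -3) = -(-241)*(-154 - 241 + 2*(-3)) = -(-241)*(-154 - 241 - 6) = -(-241)*(-401) = -1*96641 = -96641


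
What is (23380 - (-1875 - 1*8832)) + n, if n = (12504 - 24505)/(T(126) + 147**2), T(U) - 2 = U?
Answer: 740937118/21737 ≈ 34086.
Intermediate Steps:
T(U) = 2 + U
n = -12001/21737 (n = (12504 - 24505)/((2 + 126) + 147**2) = -12001/(128 + 21609) = -12001/21737 ≈ -0.55210)
(23380 - (-1875 - 1*8832)) + n = (23380 - (-1875 - 1*8832)) - 12001/21737 = (23380 - (-1875 - 8832)) - 12001/21737 = (23380 - 1*(-10707)) - 12001/21737 = (23380 + 10707) - 12001/21737 = 34087 - 12001/21737 = 740937118/21737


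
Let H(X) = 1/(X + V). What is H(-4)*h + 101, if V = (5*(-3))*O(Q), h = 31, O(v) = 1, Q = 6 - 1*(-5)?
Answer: 1888/19 ≈ 99.368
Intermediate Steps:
Q = 11 (Q = 6 + 5 = 11)
V = -15 (V = (5*(-3))*1 = -15*1 = -15)
H(X) = 1/(-15 + X) (H(X) = 1/(X - 15) = 1/(-15 + X))
H(-4)*h + 101 = 31/(-15 - 4) + 101 = 31/(-19) + 101 = -1/19*31 + 101 = -31/19 + 101 = 1888/19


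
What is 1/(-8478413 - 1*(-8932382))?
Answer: 1/453969 ≈ 2.2028e-6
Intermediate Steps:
1/(-8478413 - 1*(-8932382)) = 1/(-8478413 + 8932382) = 1/453969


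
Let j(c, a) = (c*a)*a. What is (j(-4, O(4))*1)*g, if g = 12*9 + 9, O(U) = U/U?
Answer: -468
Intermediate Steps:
O(U) = 1
j(c, a) = c*a**2 (j(c, a) = (a*c)*a = c*a**2)
g = 117 (g = 108 + 9 = 117)
(j(-4, O(4))*1)*g = (-4*1**2*1)*117 = (-4*1*1)*117 = -4*1*117 = -4*117 = -468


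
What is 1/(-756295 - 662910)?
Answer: -1/1419205 ≈ -7.0462e-7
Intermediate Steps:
1/(-756295 - 662910) = 1/(-1419205) = -1/1419205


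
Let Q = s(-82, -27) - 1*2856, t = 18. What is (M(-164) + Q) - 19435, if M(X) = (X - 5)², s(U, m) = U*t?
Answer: 4794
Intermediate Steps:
s(U, m) = 18*U (s(U, m) = U*18 = 18*U)
M(X) = (-5 + X)²
Q = -4332 (Q = 18*(-82) - 1*2856 = -1476 - 2856 = -4332)
(M(-164) + Q) - 19435 = ((-5 - 164)² - 4332) - 19435 = ((-169)² - 4332) - 19435 = (28561 - 4332) - 19435 = 24229 - 19435 = 4794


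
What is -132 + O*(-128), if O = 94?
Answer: -12164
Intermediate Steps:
-132 + O*(-128) = -132 + 94*(-128) = -132 - 12032 = -12164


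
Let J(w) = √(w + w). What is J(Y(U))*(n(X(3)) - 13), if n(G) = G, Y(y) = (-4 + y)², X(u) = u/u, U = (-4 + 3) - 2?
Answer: -84*√2 ≈ -118.79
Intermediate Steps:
U = -3 (U = -1 - 2 = -3)
X(u) = 1
J(w) = √2*√w (J(w) = √(2*w) = √2*√w)
J(Y(U))*(n(X(3)) - 13) = (√2*√((-4 - 3)²))*(1 - 13) = (√2*√((-7)²))*(-12) = (√2*√49)*(-12) = (√2*7)*(-12) = (7*√2)*(-12) = -84*√2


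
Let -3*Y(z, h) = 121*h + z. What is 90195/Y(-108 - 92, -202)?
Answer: 30065/2738 ≈ 10.981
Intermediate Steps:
Y(z, h) = -121*h/3 - z/3 (Y(z, h) = -(121*h + z)/3 = -(z + 121*h)/3 = -121*h/3 - z/3)
90195/Y(-108 - 92, -202) = 90195/(-121/3*(-202) - (-108 - 92)/3) = 90195/(24442/3 - 1/3*(-200)) = 90195/(24442/3 + 200/3) = 90195/8214 = 90195*(1/8214) = 30065/2738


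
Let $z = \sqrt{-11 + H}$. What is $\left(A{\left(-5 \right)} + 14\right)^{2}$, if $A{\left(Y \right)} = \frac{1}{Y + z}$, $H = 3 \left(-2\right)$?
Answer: $\frac{1429 i + 1932 \sqrt{17}}{2 \left(4 i + 5 \sqrt{17}\right)} \approx 192.67 - 2.7254 i$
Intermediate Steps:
$H = -6$
$z = i \sqrt{17}$ ($z = \sqrt{-11 - 6} = \sqrt{-17} = i \sqrt{17} \approx 4.1231 i$)
$A{\left(Y \right)} = \frac{1}{Y + i \sqrt{17}}$
$\left(A{\left(-5 \right)} + 14\right)^{2} = \left(\frac{1}{-5 + i \sqrt{17}} + 14\right)^{2} = \left(14 + \frac{1}{-5 + i \sqrt{17}}\right)^{2}$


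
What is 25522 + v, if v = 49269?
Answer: 74791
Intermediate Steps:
25522 + v = 25522 + 49269 = 74791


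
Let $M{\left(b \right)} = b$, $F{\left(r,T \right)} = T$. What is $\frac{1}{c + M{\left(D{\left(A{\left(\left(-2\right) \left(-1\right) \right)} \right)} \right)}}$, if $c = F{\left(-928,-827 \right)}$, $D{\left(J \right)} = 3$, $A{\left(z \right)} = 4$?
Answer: $- \frac{1}{824} \approx -0.0012136$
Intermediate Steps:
$c = -827$
$\frac{1}{c + M{\left(D{\left(A{\left(\left(-2\right) \left(-1\right) \right)} \right)} \right)}} = \frac{1}{-827 + 3} = \frac{1}{-824} = - \frac{1}{824}$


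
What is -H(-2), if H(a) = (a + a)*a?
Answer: -8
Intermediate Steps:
H(a) = 2*a² (H(a) = (2*a)*a = 2*a²)
-H(-2) = -2*(-2)² = -2*4 = -1*8 = -8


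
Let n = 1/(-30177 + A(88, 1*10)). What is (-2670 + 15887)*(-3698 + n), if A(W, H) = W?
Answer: -1470643998691/30089 ≈ -4.8876e+7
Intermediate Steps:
n = -1/30089 (n = 1/(-30177 + 88) = 1/(-30089) = -1/30089 ≈ -3.3235e-5)
(-2670 + 15887)*(-3698 + n) = (-2670 + 15887)*(-3698 - 1/30089) = 13217*(-111269123/30089) = -1470643998691/30089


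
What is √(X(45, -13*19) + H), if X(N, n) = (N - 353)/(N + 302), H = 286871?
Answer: √34541743363/347 ≈ 535.60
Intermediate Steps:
X(N, n) = (-353 + N)/(302 + N)
√(X(45, -13*19) + H) = √((-353 + 45)/(302 + 45) + 286871) = √(-308/347 + 286871) = √(99543929/347) = √34541743363/347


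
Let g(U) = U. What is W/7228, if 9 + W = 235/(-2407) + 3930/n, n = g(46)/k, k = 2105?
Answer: 9955630621/400149308 ≈ 24.880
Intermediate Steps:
n = 46/2105 ≈ 0.021853
W = 9955630621/55361 (W = -9 + (235/(-2407) + 3930/(46/2105)) = -9 + (235*(-1/2407) + 3930*(2105/46)) = -9 + (-235/2407 + 4136325/23) = -9 + 9956128870/55361 = 9955630621/55361 ≈ 1.7983e+5)
W/7228 = (9955630621/55361)/7228 = (9955630621/55361)*(1/7228) = 9955630621/400149308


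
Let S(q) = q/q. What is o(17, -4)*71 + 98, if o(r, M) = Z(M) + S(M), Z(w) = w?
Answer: -115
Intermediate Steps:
S(q) = 1
o(r, M) = 1 + M (o(r, M) = M + 1 = 1 + M)
o(17, -4)*71 + 98 = (1 - 4)*71 + 98 = -3*71 + 98 = -213 + 98 = -115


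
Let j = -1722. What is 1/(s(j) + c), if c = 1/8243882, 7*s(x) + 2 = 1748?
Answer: 57707174/14393817979 ≈ 0.0040092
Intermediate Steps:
s(x) = 1746/7 (s(x) = -2/7 + (⅐)*1748 = -2/7 + 1748/7 = 1746/7)
c = 1/8243882 ≈ 1.2130e-7
1/(s(j) + c) = 1/(1746/7 + 1/8243882) = 1/(14393817979/57707174) = 57707174/14393817979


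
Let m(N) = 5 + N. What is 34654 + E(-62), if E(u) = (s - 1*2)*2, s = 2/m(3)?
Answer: 69301/2 ≈ 34651.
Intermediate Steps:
s = ¼ (s = 2/(5 + 3) = 2/8 = 2*(⅛) = ¼ ≈ 0.25000)
E(u) = -7/2 (E(u) = (¼ - 1*2)*2 = (¼ - 2)*2 = -7/4*2 = -7/2)
34654 + E(-62) = 34654 - 7/2 = 69301/2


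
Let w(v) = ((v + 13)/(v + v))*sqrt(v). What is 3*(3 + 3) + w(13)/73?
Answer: 18 + sqrt(13)/73 ≈ 18.049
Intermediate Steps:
w(v) = (13 + v)/(2*sqrt(v)) (w(v) = ((13 + v)/((2*v)))*sqrt(v) = ((13 + v)*(1/(2*v)))*sqrt(v) = ((13 + v)/(2*v))*sqrt(v) = (13 + v)/(2*sqrt(v)))
3*(3 + 3) + w(13)/73 = 3*(3 + 3) + ((13 + 13)/(2*sqrt(13)))/73 = 3*6 + ((1/2)*(sqrt(13)/13)*26)/73 = 18 + sqrt(13)/73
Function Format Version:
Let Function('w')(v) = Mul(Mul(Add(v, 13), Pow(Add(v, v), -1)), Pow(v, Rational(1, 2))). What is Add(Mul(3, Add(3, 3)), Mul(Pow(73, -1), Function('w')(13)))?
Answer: Add(18, Mul(Rational(1, 73), Pow(13, Rational(1, 2)))) ≈ 18.049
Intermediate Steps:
Function('w')(v) = Mul(Rational(1, 2), Pow(v, Rational(-1, 2)), Add(13, v)) (Function('w')(v) = Mul(Mul(Add(13, v), Pow(Mul(2, v), -1)), Pow(v, Rational(1, 2))) = Mul(Mul(Add(13, v), Mul(Rational(1, 2), Pow(v, -1))), Pow(v, Rational(1, 2))) = Mul(Mul(Rational(1, 2), Pow(v, -1), Add(13, v)), Pow(v, Rational(1, 2))) = Mul(Rational(1, 2), Pow(v, Rational(-1, 2)), Add(13, v)))
Add(Mul(3, Add(3, 3)), Mul(Pow(73, -1), Function('w')(13))) = Add(Mul(3, Add(3, 3)), Mul(Pow(73, -1), Mul(Rational(1, 2), Pow(13, Rational(-1, 2)), Add(13, 13)))) = Add(Mul(3, 6), Mul(Rational(1, 73), Mul(Rational(1, 2), Mul(Rational(1, 13), Pow(13, Rational(1, 2))), 26))) = Add(18, Mul(Rational(1, 73), Pow(13, Rational(1, 2))))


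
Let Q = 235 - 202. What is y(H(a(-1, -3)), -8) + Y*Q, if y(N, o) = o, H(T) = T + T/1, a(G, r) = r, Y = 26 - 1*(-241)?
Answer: 8803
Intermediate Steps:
Y = 267 (Y = 26 + 241 = 267)
H(T) = 2*T (H(T) = T + T*1 = T + T = 2*T)
Q = 33
y(H(a(-1, -3)), -8) + Y*Q = -8 + 267*33 = -8 + 8811 = 8803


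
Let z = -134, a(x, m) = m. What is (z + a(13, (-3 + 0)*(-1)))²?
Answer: 17161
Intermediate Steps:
(z + a(13, (-3 + 0)*(-1)))² = (-134 + (-3 + 0)*(-1))² = (-134 - 3*(-1))² = (-134 + 3)² = (-131)² = 17161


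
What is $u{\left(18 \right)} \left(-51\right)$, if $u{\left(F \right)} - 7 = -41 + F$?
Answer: $816$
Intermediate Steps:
$u{\left(F \right)} = -34 + F$ ($u{\left(F \right)} = 7 + \left(-41 + F\right) = -34 + F$)
$u{\left(18 \right)} \left(-51\right) = \left(-34 + 18\right) \left(-51\right) = \left(-16\right) \left(-51\right) = 816$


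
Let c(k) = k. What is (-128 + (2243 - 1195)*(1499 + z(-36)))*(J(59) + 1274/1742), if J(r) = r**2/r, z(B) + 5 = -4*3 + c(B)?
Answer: 6064150560/67 ≈ 9.0510e+7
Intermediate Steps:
z(B) = -17 + B (z(B) = -5 + (-4*3 + B) = -5 + (-12 + B) = -17 + B)
J(r) = r
(-128 + (2243 - 1195)*(1499 + z(-36)))*(J(59) + 1274/1742) = (-128 + (2243 - 1195)*(1499 + (-17 - 36)))*(59 + 1274/1742) = (-128 + 1048*(1499 - 53))*(59 + 1274*(1/1742)) = (-128 + 1048*1446)*(59 + 49/67) = (-128 + 1515408)*(4002/67) = 1515280*(4002/67) = 6064150560/67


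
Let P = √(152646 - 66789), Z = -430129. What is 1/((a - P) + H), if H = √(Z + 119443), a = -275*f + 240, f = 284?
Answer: -1/(77860 + √85857 - I*√310686) ≈ -1.2795e-5 - 9.1253e-8*I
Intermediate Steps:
P = √85857 ≈ 293.01
a = -77860 (a = -275*284 + 240 = -78100 + 240 = -77860)
H = I*√310686 (H = √(-430129 + 119443) = √(-310686) = I*√310686 ≈ 557.39*I)
1/((a - P) + H) = 1/((-77860 - √85857) + I*√310686) = 1/(-77860 - √85857 + I*√310686)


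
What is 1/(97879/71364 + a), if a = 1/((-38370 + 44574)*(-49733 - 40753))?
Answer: 3338497981368/4578903137351 ≈ 0.72910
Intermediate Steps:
a = -1/561375144 (a = 1/(6204*(-90486)) = 1/(-561375144) = -1/561375144 ≈ -1.7813e-9)
1/(97879/71364 + a) = 1/(97879/71364 - 1/561375144) = 1/(4578903137351/3338497981368) = 3338497981368/4578903137351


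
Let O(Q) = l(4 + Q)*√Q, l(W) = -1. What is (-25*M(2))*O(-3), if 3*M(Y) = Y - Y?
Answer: 0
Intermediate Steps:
O(Q) = -√Q
M(Y) = 0 (M(Y) = (Y - Y)/3 = (⅓)*0 = 0)
(-25*M(2))*O(-3) = (-25*0)*(-√(-3)) = 0*(-I*√3) = 0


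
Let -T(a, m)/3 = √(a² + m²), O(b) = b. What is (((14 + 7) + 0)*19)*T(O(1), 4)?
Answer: -1197*√17 ≈ -4935.4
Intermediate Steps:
T(a, m) = -3*√(a² + m²)
(((14 + 7) + 0)*19)*T(O(1), 4) = (((14 + 7) + 0)*19)*(-3*√(1² + 4²)) = ((21 + 0)*19)*(-3*√(1 + 16)) = (21*19)*(-3*√17) = 399*(-3*√17) = -1197*√17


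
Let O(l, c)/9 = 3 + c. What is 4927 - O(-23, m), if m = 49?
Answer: 4459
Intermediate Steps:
O(l, c) = 27 + 9*c (O(l, c) = 9*(3 + c) = 27 + 9*c)
4927 - O(-23, m) = 4927 - (27 + 9*49) = 4927 - (27 + 441) = 4927 - 1*468 = 4927 - 468 = 4459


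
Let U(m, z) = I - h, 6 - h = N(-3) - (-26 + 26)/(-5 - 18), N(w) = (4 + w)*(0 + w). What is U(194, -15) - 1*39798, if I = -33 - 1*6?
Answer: -39846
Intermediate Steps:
N(w) = w*(4 + w) (N(w) = (4 + w)*w = w*(4 + w))
h = 9 (h = 6 - (-3*(4 - 3) - (-26 + 26)/(-5 - 18)) = 6 - (-3*1 - 0/(-23)) = 6 - (-3 - 0*(-1)/23) = 6 - (-3 - 1*0) = 6 - (-3 + 0) = 6 - 1*(-3) = 6 + 3 = 9)
I = -39 (I = -33 - 6 = -39)
U(m, z) = -48 (U(m, z) = -39 - 1*9 = -39 - 9 = -48)
U(194, -15) - 1*39798 = -48 - 1*39798 = -48 - 39798 = -39846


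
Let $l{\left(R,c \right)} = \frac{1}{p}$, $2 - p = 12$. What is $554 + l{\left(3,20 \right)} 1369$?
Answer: $\frac{4171}{10} \approx 417.1$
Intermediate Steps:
$p = -10$ ($p = 2 - 12 = -10$)
$l{\left(R,c \right)} = - \frac{1}{10}$ ($l{\left(R,c \right)} = \frac{1}{-10} = - \frac{1}{10}$)
$554 + l{\left(3,20 \right)} 1369 = 554 - \frac{1369}{10} = \frac{4171}{10}$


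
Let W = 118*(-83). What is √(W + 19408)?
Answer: √9614 ≈ 98.051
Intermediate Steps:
W = -9794
√(W + 19408) = √(-9794 + 19408) = √9614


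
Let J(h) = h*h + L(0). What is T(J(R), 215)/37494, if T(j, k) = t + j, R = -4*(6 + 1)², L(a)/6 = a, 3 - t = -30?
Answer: 38449/37494 ≈ 1.0255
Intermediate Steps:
t = 33 (t = 3 - 1*(-30) = 3 + 30 = 33)
L(a) = 6*a
R = -196 (R = -4*7² = -4*49 = -196)
J(h) = h² (J(h) = h*h + 6*0 = h² + 0 = h²)
T(j, k) = 33 + j
T(J(R), 215)/37494 = (33 + (-196)²)/37494 = (33 + 38416)*(1/37494) = 38449*(1/37494) = 38449/37494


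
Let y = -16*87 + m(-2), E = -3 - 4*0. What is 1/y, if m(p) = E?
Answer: -1/1395 ≈ -0.00071685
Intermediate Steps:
E = -3 (E = -3 - 1*0 = -3 + 0 = -3)
m(p) = -3
y = -1395 (y = -16*87 - 3 = -1392 - 3 = -1395)
1/y = 1/(-1395) = -1/1395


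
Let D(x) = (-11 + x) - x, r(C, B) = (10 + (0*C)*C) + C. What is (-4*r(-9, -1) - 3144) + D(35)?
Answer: -3159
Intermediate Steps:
r(C, B) = 10 + C (r(C, B) = (10 + 0*C) + C = (10 + 0) + C = 10 + C)
D(x) = -11
(-4*r(-9, -1) - 3144) + D(35) = (-4*(10 - 9) - 3144) - 11 = (-4*1 - 3144) - 11 = (-4 - 3144) - 11 = -3148 - 11 = -3159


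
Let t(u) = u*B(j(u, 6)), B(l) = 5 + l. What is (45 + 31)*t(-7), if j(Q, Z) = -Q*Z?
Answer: -25004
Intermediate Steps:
j(Q, Z) = -Q*Z
t(u) = u*(5 - 6*u) (t(u) = u*(5 - 1*u*6) = u*(5 - 6*u))
(45 + 31)*t(-7) = (45 + 31)*(-7*(5 - 6*(-7))) = 76*(-7*(5 + 42)) = 76*(-7*47) = 76*(-329) = -25004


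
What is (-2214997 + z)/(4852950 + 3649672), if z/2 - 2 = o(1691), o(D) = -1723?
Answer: -2218439/8502622 ≈ -0.26091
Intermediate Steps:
z = -3442 (z = 4 + 2*(-1723) = 4 - 3446 = -3442)
(-2214997 + z)/(4852950 + 3649672) = (-2214997 - 3442)/(4852950 + 3649672) = -2218439/8502622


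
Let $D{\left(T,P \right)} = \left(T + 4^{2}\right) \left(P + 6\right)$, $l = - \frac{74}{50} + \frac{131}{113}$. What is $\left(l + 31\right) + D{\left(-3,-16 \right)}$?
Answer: $- \frac{280581}{2825} \approx -99.321$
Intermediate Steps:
$l = - \frac{906}{2825}$ ($l = \left(-74\right) \frac{1}{50} + 131 \cdot \frac{1}{113} = - \frac{37}{25} + \frac{131}{113} = - \frac{906}{2825} \approx -0.32071$)
$D{\left(T,P \right)} = \left(6 + P\right) \left(16 + T\right)$ ($D{\left(T,P \right)} = \left(T + 16\right) \left(6 + P\right) = \left(16 + T\right) \left(6 + P\right) = \left(6 + P\right) \left(16 + T\right)$)
$\left(l + 31\right) + D{\left(-3,-16 \right)} = \left(- \frac{906}{2825} + 31\right) + \left(96 + 6 \left(-3\right) + 16 \left(-16\right) - -48\right) = \frac{86669}{2825} + \left(96 - 18 - 256 + 48\right) = \frac{86669}{2825} - 130 = - \frac{280581}{2825}$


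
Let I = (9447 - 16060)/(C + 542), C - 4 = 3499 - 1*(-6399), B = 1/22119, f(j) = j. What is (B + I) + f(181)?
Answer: 41666698813/231010836 ≈ 180.37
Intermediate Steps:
B = 1/22119 ≈ 4.5210e-5
C = 9902 (C = 4 + (3499 - 1*(-6399)) = 4 + (3499 + 6399) = 4 + 9898 = 9902)
I = -6613/10444 (I = (9447 - 16060)/(9902 + 542) = -6613/10444 ≈ -0.63319)
(B + I) + f(181) = (1/22119 - 6613/10444) + 181 = -146262503/231010836 + 181 = 41666698813/231010836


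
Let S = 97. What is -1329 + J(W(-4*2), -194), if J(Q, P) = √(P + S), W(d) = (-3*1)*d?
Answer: -1329 + I*√97 ≈ -1329.0 + 9.8489*I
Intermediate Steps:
W(d) = -3*d
J(Q, P) = √(97 + P) (J(Q, P) = √(P + 97) = √(97 + P))
-1329 + J(W(-4*2), -194) = -1329 + √(97 - 194) = -1329 + √(-97) = -1329 + I*√97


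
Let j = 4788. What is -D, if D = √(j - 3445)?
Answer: -√1343 ≈ -36.647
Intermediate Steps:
D = √1343 (D = √(4788 - 3445) = √1343 ≈ 36.647)
-D = -√1343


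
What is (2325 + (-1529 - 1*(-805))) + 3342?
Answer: 4943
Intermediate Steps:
(2325 + (-1529 - 1*(-805))) + 3342 = (2325 + (-1529 + 805)) + 3342 = (2325 - 724) + 3342 = 1601 + 3342 = 4943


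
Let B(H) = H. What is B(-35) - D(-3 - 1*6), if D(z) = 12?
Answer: -47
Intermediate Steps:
B(-35) - D(-3 - 1*6) = -35 - 1*12 = -35 - 12 = -47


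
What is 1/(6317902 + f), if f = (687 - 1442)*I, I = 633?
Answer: 1/5839987 ≈ 1.7123e-7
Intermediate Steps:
f = -477915 (f = (687 - 1442)*633 = -755*633 = -477915)
1/(6317902 + f) = 1/(6317902 - 477915) = 1/5839987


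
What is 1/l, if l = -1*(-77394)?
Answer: 1/77394 ≈ 1.2921e-5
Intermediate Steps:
l = 77394
1/l = 1/77394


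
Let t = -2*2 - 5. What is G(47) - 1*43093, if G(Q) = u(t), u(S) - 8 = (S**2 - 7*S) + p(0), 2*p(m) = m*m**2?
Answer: -42941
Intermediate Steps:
p(m) = m**3/2 (p(m) = (m*m**2)/2 = m**3/2)
t = -9 (t = -4 - 5 = -9)
u(S) = 8 + S**2 - 7*S (u(S) = 8 + ((S**2 - 7*S) + (1/2)*0**3) = 8 + ((S**2 - 7*S) + (1/2)*0) = 8 + ((S**2 - 7*S) + 0) = 8 + (S**2 - 7*S) = 8 + S**2 - 7*S)
G(Q) = 152 (G(Q) = 8 + (-9)**2 - 7*(-9) = 8 + 81 + 63 = 152)
G(47) - 1*43093 = 152 - 1*43093 = 152 - 43093 = -42941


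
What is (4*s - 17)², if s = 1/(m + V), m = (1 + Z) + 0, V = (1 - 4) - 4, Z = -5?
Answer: 36481/121 ≈ 301.50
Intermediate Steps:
V = -7 (V = -3 - 4 = -7)
m = -4 (m = (1 - 5) + 0 = -4 + 0 = -4)
s = -1/11 (s = 1/(-4 - 7) = 1/(-11) = -1/11 ≈ -0.090909)
(4*s - 17)² = (4*(-1/11) - 17)² = (-4/11 - 17)² = (-191/11)² = 36481/121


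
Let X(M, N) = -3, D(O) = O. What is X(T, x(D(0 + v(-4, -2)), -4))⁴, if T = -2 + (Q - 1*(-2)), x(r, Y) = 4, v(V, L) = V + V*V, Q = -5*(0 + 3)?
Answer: 81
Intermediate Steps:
Q = -15 (Q = -5*3 = -15)
v(V, L) = V + V²
T = -15 (T = -2 + (-15 - 1*(-2)) = -2 + (-15 + 2) = -2 - 13 = -15)
X(T, x(D(0 + v(-4, -2)), -4))⁴ = (-3)⁴ = 81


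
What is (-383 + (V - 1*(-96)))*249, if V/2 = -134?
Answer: -138195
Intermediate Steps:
V = -268 (V = 2*(-134) = -268)
(-383 + (V - 1*(-96)))*249 = (-383 + (-268 - 1*(-96)))*249 = (-383 + (-268 + 96))*249 = (-383 - 172)*249 = -555*249 = -138195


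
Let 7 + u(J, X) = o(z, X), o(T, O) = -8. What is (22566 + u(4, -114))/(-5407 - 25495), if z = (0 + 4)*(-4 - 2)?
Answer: -22551/30902 ≈ -0.72976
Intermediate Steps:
z = -24 (z = 4*(-6) = -24)
u(J, X) = -15 (u(J, X) = -7 - 8 = -15)
(22566 + u(4, -114))/(-5407 - 25495) = (22566 - 15)/(-5407 - 25495) = 22551/(-30902) = 22551*(-1/30902) = -22551/30902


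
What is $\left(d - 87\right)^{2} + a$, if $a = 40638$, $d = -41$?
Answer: $57022$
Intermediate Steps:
$\left(d - 87\right)^{2} + a = \left(-41 - 87\right)^{2} + 40638 = \left(-128\right)^{2} + 40638 = 16384 + 40638 = 57022$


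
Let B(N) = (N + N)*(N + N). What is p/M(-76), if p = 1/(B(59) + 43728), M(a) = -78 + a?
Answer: -1/8878408 ≈ -1.1263e-7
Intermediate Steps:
B(N) = 4*N² (B(N) = (2*N)*(2*N) = 4*N²)
p = 1/57652 (p = 1/(4*59² + 43728) = 1/(4*3481 + 43728) = 1/(13924 + 43728) = 1/57652 ≈ 1.7345e-5)
p/M(-76) = 1/(57652*(-78 - 76)) = (1/57652)/(-154) = (1/57652)*(-1/154) = -1/8878408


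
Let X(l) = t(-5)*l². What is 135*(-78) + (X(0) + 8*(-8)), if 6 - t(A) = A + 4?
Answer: -10594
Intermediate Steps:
t(A) = 2 - A (t(A) = 6 - (A + 4) = 6 - (4 + A) = 6 + (-4 - A) = 2 - A)
X(l) = 7*l² (X(l) = (2 - 1*(-5))*l² = (2 + 5)*l² = 7*l²)
135*(-78) + (X(0) + 8*(-8)) = 135*(-78) + (7*0² + 8*(-8)) = -10530 + (7*0 - 64) = -10530 + (0 - 64) = -10530 - 64 = -10594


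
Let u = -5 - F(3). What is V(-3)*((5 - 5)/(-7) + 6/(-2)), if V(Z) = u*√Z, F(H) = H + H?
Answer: 33*I*√3 ≈ 57.158*I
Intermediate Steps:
F(H) = 2*H
u = -11 (u = -5 - 2*3 = -5 - 1*6 = -5 - 6 = -11)
V(Z) = -11*√Z
V(-3)*((5 - 5)/(-7) + 6/(-2)) = (-11*I*√3)*((5 - 5)/(-7) + 6/(-2)) = (-11*I*√3)*(0*(-⅐) + 6*(-½)) = (-11*I*√3)*(0 - 3) = -11*I*√3*(-3) = 33*I*√3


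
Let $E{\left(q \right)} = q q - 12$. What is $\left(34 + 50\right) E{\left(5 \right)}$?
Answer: $1092$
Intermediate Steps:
$E{\left(q \right)} = -12 + q^{2}$ ($E{\left(q \right)} = q^{2} - 12 = -12 + q^{2}$)
$\left(34 + 50\right) E{\left(5 \right)} = \left(34 + 50\right) \left(-12 + 5^{2}\right) = 84 \left(-12 + 25\right) = 84 \cdot 13 = 1092$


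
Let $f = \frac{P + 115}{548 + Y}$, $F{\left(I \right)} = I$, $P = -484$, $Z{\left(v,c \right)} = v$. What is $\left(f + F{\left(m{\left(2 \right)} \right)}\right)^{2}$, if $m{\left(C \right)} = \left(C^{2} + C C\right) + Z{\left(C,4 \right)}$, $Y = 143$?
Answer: $\frac{42784681}{477481} \approx 89.605$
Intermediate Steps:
$m{\left(C \right)} = C + 2 C^{2}$ ($m{\left(C \right)} = \left(C^{2} + C C\right) + C = \left(C^{2} + C^{2}\right) + C = 2 C^{2} + C = C + 2 C^{2}$)
$f = - \frac{369}{691}$ ($f = \frac{-484 + 115}{548 + 143} = - \frac{369}{691} \approx -0.53401$)
$\left(f + F{\left(m{\left(2 \right)} \right)}\right)^{2} = \left(- \frac{369}{691} + 2 \left(1 + 2 \cdot 2\right)\right)^{2} = \left(- \frac{369}{691} + 2 \left(1 + 4\right)\right)^{2} = \left(- \frac{369}{691} + 2 \cdot 5\right)^{2} = \left(- \frac{369}{691} + 10\right)^{2} = \left(\frac{6541}{691}\right)^{2} = \frac{42784681}{477481}$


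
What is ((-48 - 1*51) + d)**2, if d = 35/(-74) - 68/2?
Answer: 97555129/5476 ≈ 17815.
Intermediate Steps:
d = -2551/74 (d = 35*(-1/74) - 68*1/2 = -35/74 - 34 = -2551/74 ≈ -34.473)
((-48 - 1*51) + d)**2 = ((-48 - 1*51) - 2551/74)**2 = ((-48 - 51) - 2551/74)**2 = (-99 - 2551/74)**2 = (-9877/74)**2 = 97555129/5476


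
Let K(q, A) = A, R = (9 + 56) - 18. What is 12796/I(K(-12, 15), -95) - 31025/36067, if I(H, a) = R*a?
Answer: -600039957/161039155 ≈ -3.7261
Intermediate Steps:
R = 47 (R = 65 - 18 = 47)
I(H, a) = 47*a
12796/I(K(-12, 15), -95) - 31025/36067 = 12796/((47*(-95))) - 31025/36067 = 12796/(-4465) - 31025*1/36067 = 12796*(-1/4465) - 31025/36067 = -12796/4465 - 31025/36067 = -600039957/161039155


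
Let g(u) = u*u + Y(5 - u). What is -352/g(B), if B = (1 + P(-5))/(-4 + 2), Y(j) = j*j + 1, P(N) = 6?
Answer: -704/171 ≈ -4.1170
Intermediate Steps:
Y(j) = 1 + j² (Y(j) = j² + 1 = 1 + j²)
B = -7/2 (B = (1 + 6)/(-4 + 2) = 7/(-2) = 7*(-½) = -7/2 ≈ -3.5000)
g(u) = 1 + u² + (5 - u)² (g(u) = u*u + (1 + (5 - u)²) = u² + (1 + (5 - u)²) = 1 + u² + (5 - u)²)
-352/g(B) = -352/(1 + (-7/2)² + (-5 - 7/2)²) = -352/(1 + 49/4 + (-17/2)²) = -352/(1 + 49/4 + 289/4) = -352/171/2 = -352*2/171 = -704/171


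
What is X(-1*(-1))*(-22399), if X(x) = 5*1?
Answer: -111995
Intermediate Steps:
X(x) = 5
X(-1*(-1))*(-22399) = 5*(-22399) = -111995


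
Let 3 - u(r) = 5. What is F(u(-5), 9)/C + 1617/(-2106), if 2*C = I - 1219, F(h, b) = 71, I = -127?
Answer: -412589/472446 ≈ -0.87330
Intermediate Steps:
u(r) = -2 (u(r) = 3 - 1*5 = 3 - 5 = -2)
C = -673 (C = (-127 - 1219)/2 = (½)*(-1346) = -673)
F(u(-5), 9)/C + 1617/(-2106) = 71/(-673) + 1617/(-2106) = 71*(-1/673) + 1617*(-1/2106) = -71/673 - 539/702 = -412589/472446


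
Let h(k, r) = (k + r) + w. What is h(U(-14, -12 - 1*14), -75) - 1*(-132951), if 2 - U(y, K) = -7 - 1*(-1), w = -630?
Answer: 132254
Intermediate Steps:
U(y, K) = 8 (U(y, K) = 2 - (-7 - 1*(-1)) = 2 - (-7 + 1) = 2 - 1*(-6) = 2 + 6 = 8)
h(k, r) = -630 + k + r (h(k, r) = (k + r) - 630 = -630 + k + r)
h(U(-14, -12 - 1*14), -75) - 1*(-132951) = (-630 + 8 - 75) - 1*(-132951) = -697 + 132951 = 132254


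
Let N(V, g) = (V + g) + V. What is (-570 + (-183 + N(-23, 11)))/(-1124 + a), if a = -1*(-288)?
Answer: 197/209 ≈ 0.94258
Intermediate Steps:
N(V, g) = g + 2*V
a = 288
(-570 + (-183 + N(-23, 11)))/(-1124 + a) = (-570 + (-183 + (11 + 2*(-23))))/(-1124 + 288) = (-570 + (-183 + (11 - 46)))/(-836) = -(-570 + (-183 - 35))/836 = -(-570 - 218)/836 = -1/836*(-788) = 197/209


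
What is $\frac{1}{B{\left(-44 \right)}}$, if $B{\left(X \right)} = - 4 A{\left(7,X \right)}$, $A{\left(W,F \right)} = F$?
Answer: $\frac{1}{176} \approx 0.0056818$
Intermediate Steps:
$B{\left(X \right)} = - 4 X$
$\frac{1}{B{\left(-44 \right)}} = \frac{1}{\left(-4\right) \left(-44\right)} = \frac{1}{176}$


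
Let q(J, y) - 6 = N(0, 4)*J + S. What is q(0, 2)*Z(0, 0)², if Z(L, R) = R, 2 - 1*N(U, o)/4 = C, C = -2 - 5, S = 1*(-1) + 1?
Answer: 0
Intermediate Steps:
S = 0 (S = -1 + 1 = 0)
C = -7
N(U, o) = 36 (N(U, o) = 8 - 4*(-7) = 8 + 28 = 36)
q(J, y) = 6 + 36*J (q(J, y) = 6 + (36*J + 0) = 6 + 36*J)
q(0, 2)*Z(0, 0)² = (6 + 36*0)*0² = (6 + 0)*0 = 6*0 = 0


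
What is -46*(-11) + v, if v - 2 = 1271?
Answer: 1779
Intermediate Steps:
v = 1273 (v = 2 + 1271 = 1273)
-46*(-11) + v = -46*(-11) + 1273 = 506 + 1273 = 1779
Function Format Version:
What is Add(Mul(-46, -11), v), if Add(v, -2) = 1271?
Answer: 1779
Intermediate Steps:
v = 1273 (v = Add(2, 1271) = 1273)
Add(Mul(-46, -11), v) = Add(Mul(-46, -11), 1273) = Add(506, 1273) = 1779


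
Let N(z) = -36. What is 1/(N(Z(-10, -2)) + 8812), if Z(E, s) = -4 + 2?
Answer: 1/8776 ≈ 0.00011395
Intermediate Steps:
Z(E, s) = -2
1/(N(Z(-10, -2)) + 8812) = 1/(-36 + 8812) = 1/8776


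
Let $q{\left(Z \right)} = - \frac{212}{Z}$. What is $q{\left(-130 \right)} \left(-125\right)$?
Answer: $- \frac{2650}{13} \approx -203.85$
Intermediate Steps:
$q{\left(-130 \right)} \left(-125\right) = - \frac{212}{-130} \left(-125\right) = \left(-212\right) \left(- \frac{1}{130}\right) \left(-125\right) = \frac{106}{65} \left(-125\right) = - \frac{2650}{13}$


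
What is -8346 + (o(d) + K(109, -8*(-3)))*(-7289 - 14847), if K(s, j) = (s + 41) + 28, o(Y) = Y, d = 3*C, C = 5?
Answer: -4280594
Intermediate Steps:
d = 15 (d = 3*5 = 15)
K(s, j) = 69 + s (K(s, j) = (41 + s) + 28 = 69 + s)
-8346 + (o(d) + K(109, -8*(-3)))*(-7289 - 14847) = -8346 + (15 + (69 + 109))*(-7289 - 14847) = -8346 + (15 + 178)*(-22136) = -8346 + 193*(-22136) = -8346 - 4272248 = -4280594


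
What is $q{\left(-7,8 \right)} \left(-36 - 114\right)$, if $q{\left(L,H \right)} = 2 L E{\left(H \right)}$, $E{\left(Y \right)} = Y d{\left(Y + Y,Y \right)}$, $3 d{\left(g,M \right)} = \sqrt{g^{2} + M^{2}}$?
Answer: $44800 \sqrt{5} \approx 1.0018 \cdot 10^{5}$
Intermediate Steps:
$d{\left(g,M \right)} = \frac{\sqrt{M^{2} + g^{2}}}{3}$ ($d{\left(g,M \right)} = \frac{\sqrt{g^{2} + M^{2}}}{3} = \frac{\sqrt{M^{2} + g^{2}}}{3}$)
$E{\left(Y \right)} = \frac{Y \sqrt{5} \sqrt{Y^{2}}}{3}$ ($E{\left(Y \right)} = Y \frac{\sqrt{Y^{2} + \left(Y + Y\right)^{2}}}{3} = Y \frac{\sqrt{Y^{2} + \left(2 Y\right)^{2}}}{3} = Y \frac{\sqrt{Y^{2} + 4 Y^{2}}}{3} = Y \frac{\sqrt{5 Y^{2}}}{3} = Y \frac{\sqrt{5} \sqrt{Y^{2}}}{3} = \frac{Y \sqrt{5} \sqrt{Y^{2}}}{3}$)
$q{\left(L,H \right)} = \frac{2 H L \sqrt{5} \sqrt{H^{2}}}{3}$ ($q{\left(L,H \right)} = 2 L \frac{H \sqrt{5} \sqrt{H^{2}}}{3} = \frac{2 H L \sqrt{5} \sqrt{H^{2}}}{3}$)
$q{\left(-7,8 \right)} \left(-36 - 114\right) = \frac{2}{3} \cdot 8 \left(-7\right) \sqrt{5} \sqrt{8^{2}} \left(-36 - 114\right) = \frac{2}{3} \cdot 8 \left(-7\right) \sqrt{5} \sqrt{64} \left(-150\right) = \frac{2}{3} \cdot 8 \left(-7\right) \sqrt{5} \cdot 8 \left(-150\right) = - \frac{896 \sqrt{5}}{3} \left(-150\right) = 44800 \sqrt{5}$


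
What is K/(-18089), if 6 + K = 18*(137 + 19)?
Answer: -2802/18089 ≈ -0.15490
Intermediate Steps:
K = 2802 (K = -6 + 18*(137 + 19) = -6 + 18*156 = -6 + 2808 = 2802)
K/(-18089) = 2802/(-18089) = 2802*(-1/18089) = -2802/18089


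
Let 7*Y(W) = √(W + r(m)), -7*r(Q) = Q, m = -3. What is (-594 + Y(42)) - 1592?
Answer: -2186 + 3*√231/49 ≈ -2185.1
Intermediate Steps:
r(Q) = -Q/7
Y(W) = √(3/7 + W)/7 (Y(W) = √(W - ⅐*(-3))/7 = √(W + 3/7)/7 = √(3/7 + W)/7)
(-594 + Y(42)) - 1592 = (-594 + √(21 + 49*42)/49) - 1592 = (-594 + √(21 + 2058)/49) - 1592 = (-594 + √2079/49) - 1592 = (-594 + (3*√231)/49) - 1592 = (-594 + 3*√231/49) - 1592 = -2186 + 3*√231/49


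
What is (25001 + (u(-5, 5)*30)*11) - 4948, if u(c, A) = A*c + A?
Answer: 13453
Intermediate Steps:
u(c, A) = A + A*c
(25001 + (u(-5, 5)*30)*11) - 4948 = (25001 + ((5*(1 - 5))*30)*11) - 4948 = (25001 + ((5*(-4))*30)*11) - 4948 = (25001 - 20*30*11) - 4948 = (25001 - 600*11) - 4948 = (25001 - 6600) - 4948 = 18401 - 4948 = 13453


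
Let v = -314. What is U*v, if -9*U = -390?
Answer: -40820/3 ≈ -13607.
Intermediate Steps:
U = 130/3 (U = -⅑*(-390) = 130/3 ≈ 43.333)
U*v = (130/3)*(-314) = -40820/3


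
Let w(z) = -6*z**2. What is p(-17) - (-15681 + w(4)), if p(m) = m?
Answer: 15760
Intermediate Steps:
p(-17) - (-15681 + w(4)) = -17 - (-15681 - 6*4**2) = -17 - (-15681 - 6*16) = -17 - (-15681 - 96) = -17 - 1*(-15777) = -17 + 15777 = 15760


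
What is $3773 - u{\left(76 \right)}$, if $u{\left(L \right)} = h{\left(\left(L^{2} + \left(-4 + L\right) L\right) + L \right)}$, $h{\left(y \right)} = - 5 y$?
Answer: $60393$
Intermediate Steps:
$u{\left(L \right)} = - 5 L - 5 L^{2} - 5 L \left(-4 + L\right)$ ($u{\left(L \right)} = - 5 \left(\left(L^{2} + \left(-4 + L\right) L\right) + L\right) = - 5 \left(\left(L^{2} + L \left(-4 + L\right)\right) + L\right) = - 5 \left(L + L^{2} + L \left(-4 + L\right)\right) = - 5 L - 5 L^{2} - 5 L \left(-4 + L\right)$)
$3773 - u{\left(76 \right)} = 3773 - 5 \cdot 76 \left(3 - 152\right) = 3773 - 5 \cdot 76 \left(-149\right) = 3773 - -56620 = 3773 + 56620 = 60393$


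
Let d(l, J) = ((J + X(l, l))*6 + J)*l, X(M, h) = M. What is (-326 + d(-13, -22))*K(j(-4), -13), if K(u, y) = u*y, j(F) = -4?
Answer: 139880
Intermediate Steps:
d(l, J) = l*(6*l + 7*J) (d(l, J) = ((J + l)*6 + J)*l = ((6*J + 6*l) + J)*l = (6*l + 7*J)*l = l*(6*l + 7*J))
(-326 + d(-13, -22))*K(j(-4), -13) = (-326 - 13*(6*(-13) + 7*(-22)))*(-4*(-13)) = (-326 - 13*(-78 - 154))*52 = (-326 - 13*(-232))*52 = (-326 + 3016)*52 = 2690*52 = 139880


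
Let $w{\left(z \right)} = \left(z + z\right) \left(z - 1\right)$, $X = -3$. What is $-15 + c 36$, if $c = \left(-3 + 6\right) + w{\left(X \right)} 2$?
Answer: $1821$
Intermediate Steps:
$w{\left(z \right)} = 2 z \left(-1 + z\right)$
$c = 51$ ($c = \left(-3 + 6\right) + 2 \left(-3\right) \left(-1 - 3\right) 2 = 3 + 2 \left(-3\right) \left(-4\right) 2 = 3 + 24 \cdot 2 = 3 + 48 = 51$)
$-15 + c 36 = -15 + 51 \cdot 36 = -15 + 1836 = 1821$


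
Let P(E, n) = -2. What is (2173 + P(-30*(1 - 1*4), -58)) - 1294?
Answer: 877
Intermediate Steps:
(2173 + P(-30*(1 - 1*4), -58)) - 1294 = (2173 - 2) - 1294 = 2171 - 1294 = 877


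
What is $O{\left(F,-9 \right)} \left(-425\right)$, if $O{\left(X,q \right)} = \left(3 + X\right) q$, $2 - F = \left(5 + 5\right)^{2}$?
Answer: $-363375$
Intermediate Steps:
$F = -98$ ($F = 2 - \left(5 + 5\right)^{2} = 2 - 10^{2} = 2 - 100 = -98$)
$O{\left(X,q \right)} = q \left(3 + X\right)$
$O{\left(F,-9 \right)} \left(-425\right) = - 9 \left(3 - 98\right) \left(-425\right) = \left(-9\right) \left(-95\right) \left(-425\right) = 855 \left(-425\right) = -363375$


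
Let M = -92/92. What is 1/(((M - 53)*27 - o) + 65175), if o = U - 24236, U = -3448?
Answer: 1/91401 ≈ 1.0941e-5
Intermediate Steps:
M = -1 (M = -92*1/92 = -1)
o = -27684 (o = -3448 - 24236 = -27684)
1/(((M - 53)*27 - o) + 65175) = 1/(((-1 - 53)*27 - 1*(-27684)) + 65175) = 1/((-54*27 + 27684) + 65175) = 1/((-1458 + 27684) + 65175) = 1/(26226 + 65175) = 1/91401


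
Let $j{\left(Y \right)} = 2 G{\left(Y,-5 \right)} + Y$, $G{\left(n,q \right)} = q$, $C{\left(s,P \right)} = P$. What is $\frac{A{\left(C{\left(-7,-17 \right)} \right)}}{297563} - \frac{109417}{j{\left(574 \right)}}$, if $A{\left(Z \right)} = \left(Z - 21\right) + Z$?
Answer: $- \frac{32558481791}{167825532} \approx -194.0$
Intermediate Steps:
$j{\left(Y \right)} = -10 + Y$ ($j{\left(Y \right)} = 2 \left(-5\right) + Y = -10 + Y$)
$A{\left(Z \right)} = -21 + 2 Z$ ($A{\left(Z \right)} = \left(-21 + Z\right) + Z = -21 + 2 Z$)
$\frac{A{\left(C{\left(-7,-17 \right)} \right)}}{297563} - \frac{109417}{j{\left(574 \right)}} = \frac{-21 + 2 \left(-17\right)}{297563} - \frac{109417}{-10 + 574} = \left(-21 - 34\right) \frac{1}{297563} - \frac{109417}{564} = \left(-55\right) \frac{1}{297563} - \frac{109417}{564} = - \frac{55}{297563} - \frac{109417}{564} = - \frac{32558481791}{167825532}$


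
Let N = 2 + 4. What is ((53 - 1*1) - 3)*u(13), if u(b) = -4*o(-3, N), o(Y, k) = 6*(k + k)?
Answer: -14112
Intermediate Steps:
N = 6
o(Y, k) = 12*k (o(Y, k) = 6*(2*k) = 12*k)
u(b) = -288 (u(b) = -48*6 = -4*72 = -288)
((53 - 1*1) - 3)*u(13) = ((53 - 1*1) - 3)*(-288) = ((53 - 1) - 3)*(-288) = (52 - 3)*(-288) = 49*(-288) = -14112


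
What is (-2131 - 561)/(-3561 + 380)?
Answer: 2692/3181 ≈ 0.84627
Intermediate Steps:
(-2131 - 561)/(-3561 + 380) = -2692/(-3181) = -2692*(-1/3181) = 2692/3181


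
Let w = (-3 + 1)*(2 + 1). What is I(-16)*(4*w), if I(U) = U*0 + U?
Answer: 384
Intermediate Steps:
I(U) = U (I(U) = 0 + U = U)
w = -6 (w = -2*3 = -6)
I(-16)*(4*w) = -64*(-6) = -16*(-24) = 384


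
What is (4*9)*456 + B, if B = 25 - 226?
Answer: 16215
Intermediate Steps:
B = -201
(4*9)*456 + B = (4*9)*456 - 201 = 36*456 - 201 = 16416 - 201 = 16215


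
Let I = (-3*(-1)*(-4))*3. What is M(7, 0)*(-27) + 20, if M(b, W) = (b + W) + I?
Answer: 803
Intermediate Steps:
I = -36 (I = (3*(-4))*3 = -12*3 = -36)
M(b, W) = -36 + W + b (M(b, W) = (b + W) - 36 = (W + b) - 36 = -36 + W + b)
M(7, 0)*(-27) + 20 = (-36 + 0 + 7)*(-27) + 20 = -29*(-27) + 20 = 783 + 20 = 803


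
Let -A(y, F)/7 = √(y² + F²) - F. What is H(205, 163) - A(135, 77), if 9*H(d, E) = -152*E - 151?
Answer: -9926/3 + 7*√24154 ≈ -2220.8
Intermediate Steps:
H(d, E) = -151/9 - 152*E/9 (H(d, E) = (-152*E - 151)/9 = (-151 - 152*E)/9 = -151/9 - 152*E/9)
A(y, F) = -7*√(F² + y²) + 7*F (A(y, F) = -7*(√(y² + F²) - F) = -7*(√(F² + y²) - F) = -7*√(F² + y²) + 7*F)
H(205, 163) - A(135, 77) = (-151/9 - 152/9*163) - (-7*√(77² + 135²) + 7*77) = (-151/9 - 24776/9) - (-7*√(5929 + 18225) + 539) = -8309/3 - (-7*√24154 + 539) = -8309/3 - (539 - 7*√24154) = -8309/3 + (-539 + 7*√24154) = -9926/3 + 7*√24154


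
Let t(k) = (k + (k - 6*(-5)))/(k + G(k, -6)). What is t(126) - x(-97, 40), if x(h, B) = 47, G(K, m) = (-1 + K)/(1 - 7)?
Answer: -27965/631 ≈ -44.319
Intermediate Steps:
G(K, m) = ⅙ - K/6 (G(K, m) = (-1 + K)/(-6) = (-1 + K)*(-⅙) = ⅙ - K/6)
t(k) = (30 + 2*k)/(⅙ + 5*k/6) (t(k) = (k + (k - 6*(-5)))/(k + (⅙ - k/6)) = (k + (k + 30))/(⅙ + 5*k/6) = (k + (30 + k))/(⅙ + 5*k/6) = (30 + 2*k)/(⅙ + 5*k/6))
t(126) - x(-97, 40) = 12*(15 + 126)/(1 + 5*126) - 1*47 = 12*141/(1 + 630) - 47 = 12*141/631 - 47 = 12*(1/631)*141 - 47 = 1692/631 - 47 = -27965/631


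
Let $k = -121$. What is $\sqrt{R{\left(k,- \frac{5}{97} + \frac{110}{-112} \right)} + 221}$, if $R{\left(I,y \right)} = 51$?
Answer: $4 \sqrt{17} \approx 16.492$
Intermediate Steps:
$\sqrt{R{\left(k,- \frac{5}{97} + \frac{110}{-112} \right)} + 221} = \sqrt{51 + 221} = \sqrt{272} = 4 \sqrt{17}$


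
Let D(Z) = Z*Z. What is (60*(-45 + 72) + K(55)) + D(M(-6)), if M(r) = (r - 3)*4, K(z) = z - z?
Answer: 2916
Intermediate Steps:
K(z) = 0
M(r) = -12 + 4*r (M(r) = (-3 + r)*4 = -12 + 4*r)
D(Z) = Z**2
(60*(-45 + 72) + K(55)) + D(M(-6)) = (60*(-45 + 72) + 0) + (-12 + 4*(-6))**2 = (60*27 + 0) + (-12 - 24)**2 = (1620 + 0) + (-36)**2 = 1620 + 1296 = 2916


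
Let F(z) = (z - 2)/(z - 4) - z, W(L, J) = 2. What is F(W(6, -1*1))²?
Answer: 4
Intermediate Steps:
F(z) = -z + (-2 + z)/(-4 + z) (F(z) = (-2 + z)/(-4 + z) - z = -z + (-2 + z)/(-4 + z))
F(W(6, -1*1))² = ((-2 - 1*2² + 5*2)/(-4 + 2))² = ((-2 - 1*4 + 10)/(-2))² = (-(-2 - 4 + 10)/2)² = (-½*4)² = (-2)² = 4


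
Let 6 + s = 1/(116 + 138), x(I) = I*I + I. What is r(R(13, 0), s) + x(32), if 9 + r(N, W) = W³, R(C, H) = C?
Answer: 13624613341/16387064 ≈ 831.42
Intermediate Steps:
x(I) = I + I² (x(I) = I² + I = I + I²)
s = -1523/254 (s = -6 + 1/(116 + 138) = -6 + 1/254 = -1523/254 ≈ -5.9961)
r(N, W) = -9 + W³
r(R(13, 0), s) + x(32) = (-9 + (-1523/254)³) + 32*(1 + 32) = (-9 - 3532642667/16387064) + 32*33 = -3680126243/16387064 + 1056 = 13624613341/16387064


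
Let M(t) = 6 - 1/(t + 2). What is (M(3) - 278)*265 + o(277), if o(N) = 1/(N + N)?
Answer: -39961681/554 ≈ -72133.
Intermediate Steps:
M(t) = 6 - 1/(2 + t)
o(N) = 1/(2*N)
(M(3) - 278)*265 + o(277) = ((11 + 6*3)/(2 + 3) - 278)*265 + (½)/277 = ((11 + 18)/5 - 278)*265 + (½)*(1/277) = ((⅕)*29 - 278)*265 + 1/554 = (29/5 - 278)*265 + 1/554 = -1361/5*265 + 1/554 = -72133 + 1/554 = -39961681/554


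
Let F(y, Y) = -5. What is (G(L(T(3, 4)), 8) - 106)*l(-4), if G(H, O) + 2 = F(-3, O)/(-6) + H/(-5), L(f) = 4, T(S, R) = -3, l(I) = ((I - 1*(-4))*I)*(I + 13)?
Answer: 0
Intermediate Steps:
l(I) = I*(4 + I)*(13 + I) (l(I) = ((I + 4)*I)*(13 + I) = ((4 + I)*I)*(13 + I) = (I*(4 + I))*(13 + I) = I*(4 + I)*(13 + I))
G(H, O) = -7/6 - H/5 (G(H, O) = -2 + (-5/(-6) + H/(-5)) = -2 + (-5*(-⅙) + H*(-⅕)) = -2 + (⅚ - H/5) = -7/6 - H/5)
(G(L(T(3, 4)), 8) - 106)*l(-4) = ((-7/6 - ⅕*4) - 106)*(-4*(52 + (-4)² + 17*(-4))) = ((-7/6 - ⅘) - 106)*(-4*(52 + 16 - 68)) = (-59/30 - 106)*(-4*0) = -3239/30*0 = 0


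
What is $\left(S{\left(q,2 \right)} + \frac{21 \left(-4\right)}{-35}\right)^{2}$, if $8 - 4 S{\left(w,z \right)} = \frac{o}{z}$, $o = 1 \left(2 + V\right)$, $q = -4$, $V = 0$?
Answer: $\frac{6889}{400} \approx 17.223$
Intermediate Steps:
$o = 2$ ($o = 1 \left(2 + 0\right) = 1 \cdot 2 = 2$)
$S{\left(w,z \right)} = 2 - \frac{1}{2 z}$ ($S{\left(w,z \right)} = 2 - \frac{2 \frac{1}{z}}{4} = 2 - \frac{1}{2 z}$)
$\left(S{\left(q,2 \right)} + \frac{21 \left(-4\right)}{-35}\right)^{2} = \left(\left(2 - \frac{1}{2 \cdot 2}\right) + \frac{21 \left(-4\right)}{-35}\right)^{2} = \left(\left(2 - \frac{1}{4}\right) - - \frac{12}{5}\right)^{2} = \left(\left(2 - \frac{1}{4}\right) + \frac{12}{5}\right)^{2} = \left(\frac{7}{4} + \frac{12}{5}\right)^{2} = \left(\frac{83}{20}\right)^{2} = \frac{6889}{400}$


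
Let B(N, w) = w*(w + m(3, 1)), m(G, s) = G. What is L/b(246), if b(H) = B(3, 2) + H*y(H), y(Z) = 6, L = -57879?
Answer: -57879/1486 ≈ -38.950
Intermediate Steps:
B(N, w) = w*(3 + w) (B(N, w) = w*(w + 3) = w*(3 + w))
b(H) = 10 + 6*H (b(H) = 2*(3 + 2) + H*6 = 2*5 + 6*H = 10 + 6*H)
L/b(246) = -57879/(10 + 6*246) = -57879/(10 + 1476) = -57879/1486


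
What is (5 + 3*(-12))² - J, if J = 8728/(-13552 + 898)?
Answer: 6084611/6327 ≈ 961.69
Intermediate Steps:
J = -4364/6327 (J = 8728/(-12654) = 8728*(-1/12654) = -4364/6327 ≈ -0.68974)
(5 + 3*(-12))² - J = (5 + 3*(-12))² - 1*(-4364/6327) = (5 - 36)² + 4364/6327 = (-31)² + 4364/6327 = 961 + 4364/6327 = 6084611/6327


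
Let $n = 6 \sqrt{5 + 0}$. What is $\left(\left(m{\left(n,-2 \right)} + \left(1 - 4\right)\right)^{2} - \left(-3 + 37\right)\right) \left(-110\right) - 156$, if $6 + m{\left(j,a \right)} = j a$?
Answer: $-84526 - 23760 \sqrt{5} \approx -1.3766 \cdot 10^{5}$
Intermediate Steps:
$n = 6 \sqrt{5} \approx 13.416$
$m{\left(j,a \right)} = -6 + a j$ ($m{\left(j,a \right)} = -6 + j a = -6 + a j$)
$\left(\left(m{\left(n,-2 \right)} + \left(1 - 4\right)\right)^{2} - \left(-3 + 37\right)\right) \left(-110\right) - 156 = \left(\left(\left(-6 - 2 \cdot 6 \sqrt{5}\right) + \left(1 - 4\right)\right)^{2} - \left(-3 + 37\right)\right) \left(-110\right) - 156 = \left(\left(\left(-6 - 12 \sqrt{5}\right) + \left(1 - 4\right)\right)^{2} - 34\right) \left(-110\right) - 156 = \left(\left(\left(-6 - 12 \sqrt{5}\right) - 3\right)^{2} - 34\right) \left(-110\right) - 156 = \left(\left(-9 - 12 \sqrt{5}\right)^{2} - 34\right) \left(-110\right) - 156 = \left(-34 + \left(-9 - 12 \sqrt{5}\right)^{2}\right) \left(-110\right) - 156 = \left(3740 - 110 \left(-9 - 12 \sqrt{5}\right)^{2}\right) - 156 = 3584 - 110 \left(-9 - 12 \sqrt{5}\right)^{2}$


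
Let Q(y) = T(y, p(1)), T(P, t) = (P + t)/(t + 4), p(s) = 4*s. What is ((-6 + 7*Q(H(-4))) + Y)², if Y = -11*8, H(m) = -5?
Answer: 576081/64 ≈ 9001.3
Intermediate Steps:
T(P, t) = (P + t)/(4 + t)
Q(y) = ½ + y/8 (Q(y) = (y + 4*1)/(4 + 4*1) = (y + 4)/(4 + 4) = (4 + y)/8 = ½ + y/8)
Y = -88
((-6 + 7*Q(H(-4))) + Y)² = ((-6 + 7*(½ + (⅛)*(-5))) - 88)² = ((-6 + 7*(½ - 5/8)) - 88)² = ((-6 + 7*(-⅛)) - 88)² = ((-6 - 7/8) - 88)² = (-55/8 - 88)² = (-759/8)² = 576081/64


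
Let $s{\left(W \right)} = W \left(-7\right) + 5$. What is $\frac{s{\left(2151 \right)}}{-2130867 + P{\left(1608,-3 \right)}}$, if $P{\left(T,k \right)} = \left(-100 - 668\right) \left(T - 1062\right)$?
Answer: $\frac{15052}{2550195} \approx 0.0059023$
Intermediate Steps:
$P{\left(T,k \right)} = 815616 - 768 T$ ($P{\left(T,k \right)} = - 768 \left(-1062 + T\right) = 815616 - 768 T$)
$s{\left(W \right)} = 5 - 7 W$ ($s{\left(W \right)} = - 7 W + 5 = 5 - 7 W$)
$\frac{s{\left(2151 \right)}}{-2130867 + P{\left(1608,-3 \right)}} = \frac{5 - 15057}{-2130867 + \left(815616 - 1234944\right)} = - \frac{15052}{-2130867 - 419328} = - \frac{15052}{-2550195} = \left(-15052\right) \left(- \frac{1}{2550195}\right) = \frac{15052}{2550195}$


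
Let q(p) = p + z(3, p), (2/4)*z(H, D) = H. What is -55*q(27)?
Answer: -1815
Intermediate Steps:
z(H, D) = 2*H
q(p) = 6 + p (q(p) = p + 2*3 = p + 6 = 6 + p)
-55*q(27) = -55*(6 + 27) = -55*33 = -1815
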